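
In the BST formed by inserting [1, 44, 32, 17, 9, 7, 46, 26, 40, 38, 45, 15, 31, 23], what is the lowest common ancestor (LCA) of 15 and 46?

Tree insertion order: [1, 44, 32, 17, 9, 7, 46, 26, 40, 38, 45, 15, 31, 23]
Tree (level-order array): [1, None, 44, 32, 46, 17, 40, 45, None, 9, 26, 38, None, None, None, 7, 15, 23, 31]
In a BST, the LCA of p=15, q=46 is the first node v on the
root-to-leaf path with p <= v <= q (go left if both < v, right if both > v).
Walk from root:
  at 1: both 15 and 46 > 1, go right
  at 44: 15 <= 44 <= 46, this is the LCA
LCA = 44


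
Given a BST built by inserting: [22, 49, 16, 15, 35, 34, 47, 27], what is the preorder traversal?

Tree insertion order: [22, 49, 16, 15, 35, 34, 47, 27]
Tree (level-order array): [22, 16, 49, 15, None, 35, None, None, None, 34, 47, 27]
Preorder traversal: [22, 16, 15, 49, 35, 34, 27, 47]


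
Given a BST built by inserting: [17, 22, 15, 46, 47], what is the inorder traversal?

Tree insertion order: [17, 22, 15, 46, 47]
Tree (level-order array): [17, 15, 22, None, None, None, 46, None, 47]
Inorder traversal: [15, 17, 22, 46, 47]


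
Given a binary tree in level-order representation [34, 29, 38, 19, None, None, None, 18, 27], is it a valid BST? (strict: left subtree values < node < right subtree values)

Level-order array: [34, 29, 38, 19, None, None, None, 18, 27]
Validate using subtree bounds (lo, hi): at each node, require lo < value < hi,
then recurse left with hi=value and right with lo=value.
Preorder trace (stopping at first violation):
  at node 34 with bounds (-inf, +inf): OK
  at node 29 with bounds (-inf, 34): OK
  at node 19 with bounds (-inf, 29): OK
  at node 18 with bounds (-inf, 19): OK
  at node 27 with bounds (19, 29): OK
  at node 38 with bounds (34, +inf): OK
No violation found at any node.
Result: Valid BST


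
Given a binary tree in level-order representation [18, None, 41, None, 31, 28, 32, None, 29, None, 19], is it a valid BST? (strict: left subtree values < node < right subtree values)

Level-order array: [18, None, 41, None, 31, 28, 32, None, 29, None, 19]
Validate using subtree bounds (lo, hi): at each node, require lo < value < hi,
then recurse left with hi=value and right with lo=value.
Preorder trace (stopping at first violation):
  at node 18 with bounds (-inf, +inf): OK
  at node 41 with bounds (18, +inf): OK
  at node 31 with bounds (41, +inf): VIOLATION
Node 31 violates its bound: not (41 < 31 < +inf).
Result: Not a valid BST


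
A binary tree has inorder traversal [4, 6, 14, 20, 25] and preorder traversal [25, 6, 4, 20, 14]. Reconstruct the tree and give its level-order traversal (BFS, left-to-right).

Inorder:  [4, 6, 14, 20, 25]
Preorder: [25, 6, 4, 20, 14]
Algorithm: preorder visits root first, so consume preorder in order;
for each root, split the current inorder slice at that value into
left-subtree inorder and right-subtree inorder, then recurse.
Recursive splits:
  root=25; inorder splits into left=[4, 6, 14, 20], right=[]
  root=6; inorder splits into left=[4], right=[14, 20]
  root=4; inorder splits into left=[], right=[]
  root=20; inorder splits into left=[14], right=[]
  root=14; inorder splits into left=[], right=[]
Reconstructed level-order: [25, 6, 4, 20, 14]


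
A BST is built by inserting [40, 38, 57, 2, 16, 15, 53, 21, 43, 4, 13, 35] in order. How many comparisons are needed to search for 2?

Search path for 2: 40 -> 38 -> 2
Found: True
Comparisons: 3


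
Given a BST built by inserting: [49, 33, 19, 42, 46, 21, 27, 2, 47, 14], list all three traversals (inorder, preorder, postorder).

Tree insertion order: [49, 33, 19, 42, 46, 21, 27, 2, 47, 14]
Tree (level-order array): [49, 33, None, 19, 42, 2, 21, None, 46, None, 14, None, 27, None, 47]
Inorder (L, root, R): [2, 14, 19, 21, 27, 33, 42, 46, 47, 49]
Preorder (root, L, R): [49, 33, 19, 2, 14, 21, 27, 42, 46, 47]
Postorder (L, R, root): [14, 2, 27, 21, 19, 47, 46, 42, 33, 49]


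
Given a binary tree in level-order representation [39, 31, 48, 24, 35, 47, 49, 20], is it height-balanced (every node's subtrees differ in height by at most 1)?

Tree (level-order array): [39, 31, 48, 24, 35, 47, 49, 20]
Definition: a tree is height-balanced if, at every node, |h(left) - h(right)| <= 1 (empty subtree has height -1).
Bottom-up per-node check:
  node 20: h_left=-1, h_right=-1, diff=0 [OK], height=0
  node 24: h_left=0, h_right=-1, diff=1 [OK], height=1
  node 35: h_left=-1, h_right=-1, diff=0 [OK], height=0
  node 31: h_left=1, h_right=0, diff=1 [OK], height=2
  node 47: h_left=-1, h_right=-1, diff=0 [OK], height=0
  node 49: h_left=-1, h_right=-1, diff=0 [OK], height=0
  node 48: h_left=0, h_right=0, diff=0 [OK], height=1
  node 39: h_left=2, h_right=1, diff=1 [OK], height=3
All nodes satisfy the balance condition.
Result: Balanced


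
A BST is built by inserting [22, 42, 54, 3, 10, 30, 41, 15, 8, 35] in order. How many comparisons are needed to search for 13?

Search path for 13: 22 -> 3 -> 10 -> 15
Found: False
Comparisons: 4


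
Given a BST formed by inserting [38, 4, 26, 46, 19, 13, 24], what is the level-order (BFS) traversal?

Tree insertion order: [38, 4, 26, 46, 19, 13, 24]
Tree (level-order array): [38, 4, 46, None, 26, None, None, 19, None, 13, 24]
BFS from the root, enqueuing left then right child of each popped node:
  queue [38] -> pop 38, enqueue [4, 46], visited so far: [38]
  queue [4, 46] -> pop 4, enqueue [26], visited so far: [38, 4]
  queue [46, 26] -> pop 46, enqueue [none], visited so far: [38, 4, 46]
  queue [26] -> pop 26, enqueue [19], visited so far: [38, 4, 46, 26]
  queue [19] -> pop 19, enqueue [13, 24], visited so far: [38, 4, 46, 26, 19]
  queue [13, 24] -> pop 13, enqueue [none], visited so far: [38, 4, 46, 26, 19, 13]
  queue [24] -> pop 24, enqueue [none], visited so far: [38, 4, 46, 26, 19, 13, 24]
Result: [38, 4, 46, 26, 19, 13, 24]


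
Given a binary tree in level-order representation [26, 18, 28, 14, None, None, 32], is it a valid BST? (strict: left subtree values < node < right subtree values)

Level-order array: [26, 18, 28, 14, None, None, 32]
Validate using subtree bounds (lo, hi): at each node, require lo < value < hi,
then recurse left with hi=value and right with lo=value.
Preorder trace (stopping at first violation):
  at node 26 with bounds (-inf, +inf): OK
  at node 18 with bounds (-inf, 26): OK
  at node 14 with bounds (-inf, 18): OK
  at node 28 with bounds (26, +inf): OK
  at node 32 with bounds (28, +inf): OK
No violation found at any node.
Result: Valid BST


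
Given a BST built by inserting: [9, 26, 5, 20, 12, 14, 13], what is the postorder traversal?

Tree insertion order: [9, 26, 5, 20, 12, 14, 13]
Tree (level-order array): [9, 5, 26, None, None, 20, None, 12, None, None, 14, 13]
Postorder traversal: [5, 13, 14, 12, 20, 26, 9]


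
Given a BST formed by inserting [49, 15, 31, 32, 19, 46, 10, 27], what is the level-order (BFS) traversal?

Tree insertion order: [49, 15, 31, 32, 19, 46, 10, 27]
Tree (level-order array): [49, 15, None, 10, 31, None, None, 19, 32, None, 27, None, 46]
BFS from the root, enqueuing left then right child of each popped node:
  queue [49] -> pop 49, enqueue [15], visited so far: [49]
  queue [15] -> pop 15, enqueue [10, 31], visited so far: [49, 15]
  queue [10, 31] -> pop 10, enqueue [none], visited so far: [49, 15, 10]
  queue [31] -> pop 31, enqueue [19, 32], visited so far: [49, 15, 10, 31]
  queue [19, 32] -> pop 19, enqueue [27], visited so far: [49, 15, 10, 31, 19]
  queue [32, 27] -> pop 32, enqueue [46], visited so far: [49, 15, 10, 31, 19, 32]
  queue [27, 46] -> pop 27, enqueue [none], visited so far: [49, 15, 10, 31, 19, 32, 27]
  queue [46] -> pop 46, enqueue [none], visited so far: [49, 15, 10, 31, 19, 32, 27, 46]
Result: [49, 15, 10, 31, 19, 32, 27, 46]


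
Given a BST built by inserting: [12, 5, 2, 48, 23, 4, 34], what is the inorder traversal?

Tree insertion order: [12, 5, 2, 48, 23, 4, 34]
Tree (level-order array): [12, 5, 48, 2, None, 23, None, None, 4, None, 34]
Inorder traversal: [2, 4, 5, 12, 23, 34, 48]


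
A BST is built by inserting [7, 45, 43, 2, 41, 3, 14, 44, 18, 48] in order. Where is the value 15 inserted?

Starting tree (level order): [7, 2, 45, None, 3, 43, 48, None, None, 41, 44, None, None, 14, None, None, None, None, 18]
Insertion path: 7 -> 45 -> 43 -> 41 -> 14 -> 18
Result: insert 15 as left child of 18
Final tree (level order): [7, 2, 45, None, 3, 43, 48, None, None, 41, 44, None, None, 14, None, None, None, None, 18, 15]


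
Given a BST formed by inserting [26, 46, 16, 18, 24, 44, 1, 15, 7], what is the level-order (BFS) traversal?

Tree insertion order: [26, 46, 16, 18, 24, 44, 1, 15, 7]
Tree (level-order array): [26, 16, 46, 1, 18, 44, None, None, 15, None, 24, None, None, 7]
BFS from the root, enqueuing left then right child of each popped node:
  queue [26] -> pop 26, enqueue [16, 46], visited so far: [26]
  queue [16, 46] -> pop 16, enqueue [1, 18], visited so far: [26, 16]
  queue [46, 1, 18] -> pop 46, enqueue [44], visited so far: [26, 16, 46]
  queue [1, 18, 44] -> pop 1, enqueue [15], visited so far: [26, 16, 46, 1]
  queue [18, 44, 15] -> pop 18, enqueue [24], visited so far: [26, 16, 46, 1, 18]
  queue [44, 15, 24] -> pop 44, enqueue [none], visited so far: [26, 16, 46, 1, 18, 44]
  queue [15, 24] -> pop 15, enqueue [7], visited so far: [26, 16, 46, 1, 18, 44, 15]
  queue [24, 7] -> pop 24, enqueue [none], visited so far: [26, 16, 46, 1, 18, 44, 15, 24]
  queue [7] -> pop 7, enqueue [none], visited so far: [26, 16, 46, 1, 18, 44, 15, 24, 7]
Result: [26, 16, 46, 1, 18, 44, 15, 24, 7]


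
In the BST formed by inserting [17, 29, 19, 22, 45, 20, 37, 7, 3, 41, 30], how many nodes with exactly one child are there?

Tree built from: [17, 29, 19, 22, 45, 20, 37, 7, 3, 41, 30]
Tree (level-order array): [17, 7, 29, 3, None, 19, 45, None, None, None, 22, 37, None, 20, None, 30, 41]
Rule: These are nodes with exactly 1 non-null child.
Per-node child counts:
  node 17: 2 child(ren)
  node 7: 1 child(ren)
  node 3: 0 child(ren)
  node 29: 2 child(ren)
  node 19: 1 child(ren)
  node 22: 1 child(ren)
  node 20: 0 child(ren)
  node 45: 1 child(ren)
  node 37: 2 child(ren)
  node 30: 0 child(ren)
  node 41: 0 child(ren)
Matching nodes: [7, 19, 22, 45]
Count of nodes with exactly one child: 4


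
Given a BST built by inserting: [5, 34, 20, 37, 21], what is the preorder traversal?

Tree insertion order: [5, 34, 20, 37, 21]
Tree (level-order array): [5, None, 34, 20, 37, None, 21]
Preorder traversal: [5, 34, 20, 21, 37]


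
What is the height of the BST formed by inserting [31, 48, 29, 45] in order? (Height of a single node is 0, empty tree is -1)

Insertion order: [31, 48, 29, 45]
Tree (level-order array): [31, 29, 48, None, None, 45]
Compute height bottom-up (empty subtree = -1):
  height(29) = 1 + max(-1, -1) = 0
  height(45) = 1 + max(-1, -1) = 0
  height(48) = 1 + max(0, -1) = 1
  height(31) = 1 + max(0, 1) = 2
Height = 2


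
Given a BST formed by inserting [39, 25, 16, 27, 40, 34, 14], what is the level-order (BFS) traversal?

Tree insertion order: [39, 25, 16, 27, 40, 34, 14]
Tree (level-order array): [39, 25, 40, 16, 27, None, None, 14, None, None, 34]
BFS from the root, enqueuing left then right child of each popped node:
  queue [39] -> pop 39, enqueue [25, 40], visited so far: [39]
  queue [25, 40] -> pop 25, enqueue [16, 27], visited so far: [39, 25]
  queue [40, 16, 27] -> pop 40, enqueue [none], visited so far: [39, 25, 40]
  queue [16, 27] -> pop 16, enqueue [14], visited so far: [39, 25, 40, 16]
  queue [27, 14] -> pop 27, enqueue [34], visited so far: [39, 25, 40, 16, 27]
  queue [14, 34] -> pop 14, enqueue [none], visited so far: [39, 25, 40, 16, 27, 14]
  queue [34] -> pop 34, enqueue [none], visited so far: [39, 25, 40, 16, 27, 14, 34]
Result: [39, 25, 40, 16, 27, 14, 34]


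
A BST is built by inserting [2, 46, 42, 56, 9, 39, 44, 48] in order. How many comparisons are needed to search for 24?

Search path for 24: 2 -> 46 -> 42 -> 9 -> 39
Found: False
Comparisons: 5


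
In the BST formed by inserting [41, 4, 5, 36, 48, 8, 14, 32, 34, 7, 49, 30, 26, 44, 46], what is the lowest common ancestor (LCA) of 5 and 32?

Tree insertion order: [41, 4, 5, 36, 48, 8, 14, 32, 34, 7, 49, 30, 26, 44, 46]
Tree (level-order array): [41, 4, 48, None, 5, 44, 49, None, 36, None, 46, None, None, 8, None, None, None, 7, 14, None, None, None, 32, 30, 34, 26]
In a BST, the LCA of p=5, q=32 is the first node v on the
root-to-leaf path with p <= v <= q (go left if both < v, right if both > v).
Walk from root:
  at 41: both 5 and 32 < 41, go left
  at 4: both 5 and 32 > 4, go right
  at 5: 5 <= 5 <= 32, this is the LCA
LCA = 5


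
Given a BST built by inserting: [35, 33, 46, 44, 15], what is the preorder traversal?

Tree insertion order: [35, 33, 46, 44, 15]
Tree (level-order array): [35, 33, 46, 15, None, 44]
Preorder traversal: [35, 33, 15, 46, 44]


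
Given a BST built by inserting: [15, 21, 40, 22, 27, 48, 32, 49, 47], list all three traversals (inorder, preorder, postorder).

Tree insertion order: [15, 21, 40, 22, 27, 48, 32, 49, 47]
Tree (level-order array): [15, None, 21, None, 40, 22, 48, None, 27, 47, 49, None, 32]
Inorder (L, root, R): [15, 21, 22, 27, 32, 40, 47, 48, 49]
Preorder (root, L, R): [15, 21, 40, 22, 27, 32, 48, 47, 49]
Postorder (L, R, root): [32, 27, 22, 47, 49, 48, 40, 21, 15]


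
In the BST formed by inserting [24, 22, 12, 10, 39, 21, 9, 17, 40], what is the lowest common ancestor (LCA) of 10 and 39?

Tree insertion order: [24, 22, 12, 10, 39, 21, 9, 17, 40]
Tree (level-order array): [24, 22, 39, 12, None, None, 40, 10, 21, None, None, 9, None, 17]
In a BST, the LCA of p=10, q=39 is the first node v on the
root-to-leaf path with p <= v <= q (go left if both < v, right if both > v).
Walk from root:
  at 24: 10 <= 24 <= 39, this is the LCA
LCA = 24


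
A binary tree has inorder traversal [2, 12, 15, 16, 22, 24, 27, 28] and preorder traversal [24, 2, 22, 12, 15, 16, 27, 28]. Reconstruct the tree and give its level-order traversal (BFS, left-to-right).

Inorder:  [2, 12, 15, 16, 22, 24, 27, 28]
Preorder: [24, 2, 22, 12, 15, 16, 27, 28]
Algorithm: preorder visits root first, so consume preorder in order;
for each root, split the current inorder slice at that value into
left-subtree inorder and right-subtree inorder, then recurse.
Recursive splits:
  root=24; inorder splits into left=[2, 12, 15, 16, 22], right=[27, 28]
  root=2; inorder splits into left=[], right=[12, 15, 16, 22]
  root=22; inorder splits into left=[12, 15, 16], right=[]
  root=12; inorder splits into left=[], right=[15, 16]
  root=15; inorder splits into left=[], right=[16]
  root=16; inorder splits into left=[], right=[]
  root=27; inorder splits into left=[], right=[28]
  root=28; inorder splits into left=[], right=[]
Reconstructed level-order: [24, 2, 27, 22, 28, 12, 15, 16]


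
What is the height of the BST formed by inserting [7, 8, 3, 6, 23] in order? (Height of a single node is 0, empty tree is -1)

Insertion order: [7, 8, 3, 6, 23]
Tree (level-order array): [7, 3, 8, None, 6, None, 23]
Compute height bottom-up (empty subtree = -1):
  height(6) = 1 + max(-1, -1) = 0
  height(3) = 1 + max(-1, 0) = 1
  height(23) = 1 + max(-1, -1) = 0
  height(8) = 1 + max(-1, 0) = 1
  height(7) = 1 + max(1, 1) = 2
Height = 2


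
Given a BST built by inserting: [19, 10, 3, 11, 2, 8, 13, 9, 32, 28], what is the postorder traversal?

Tree insertion order: [19, 10, 3, 11, 2, 8, 13, 9, 32, 28]
Tree (level-order array): [19, 10, 32, 3, 11, 28, None, 2, 8, None, 13, None, None, None, None, None, 9]
Postorder traversal: [2, 9, 8, 3, 13, 11, 10, 28, 32, 19]


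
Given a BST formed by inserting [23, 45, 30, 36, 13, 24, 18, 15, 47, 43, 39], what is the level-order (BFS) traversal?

Tree insertion order: [23, 45, 30, 36, 13, 24, 18, 15, 47, 43, 39]
Tree (level-order array): [23, 13, 45, None, 18, 30, 47, 15, None, 24, 36, None, None, None, None, None, None, None, 43, 39]
BFS from the root, enqueuing left then right child of each popped node:
  queue [23] -> pop 23, enqueue [13, 45], visited so far: [23]
  queue [13, 45] -> pop 13, enqueue [18], visited so far: [23, 13]
  queue [45, 18] -> pop 45, enqueue [30, 47], visited so far: [23, 13, 45]
  queue [18, 30, 47] -> pop 18, enqueue [15], visited so far: [23, 13, 45, 18]
  queue [30, 47, 15] -> pop 30, enqueue [24, 36], visited so far: [23, 13, 45, 18, 30]
  queue [47, 15, 24, 36] -> pop 47, enqueue [none], visited so far: [23, 13, 45, 18, 30, 47]
  queue [15, 24, 36] -> pop 15, enqueue [none], visited so far: [23, 13, 45, 18, 30, 47, 15]
  queue [24, 36] -> pop 24, enqueue [none], visited so far: [23, 13, 45, 18, 30, 47, 15, 24]
  queue [36] -> pop 36, enqueue [43], visited so far: [23, 13, 45, 18, 30, 47, 15, 24, 36]
  queue [43] -> pop 43, enqueue [39], visited so far: [23, 13, 45, 18, 30, 47, 15, 24, 36, 43]
  queue [39] -> pop 39, enqueue [none], visited so far: [23, 13, 45, 18, 30, 47, 15, 24, 36, 43, 39]
Result: [23, 13, 45, 18, 30, 47, 15, 24, 36, 43, 39]


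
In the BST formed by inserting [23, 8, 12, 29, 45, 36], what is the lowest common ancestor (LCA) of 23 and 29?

Tree insertion order: [23, 8, 12, 29, 45, 36]
Tree (level-order array): [23, 8, 29, None, 12, None, 45, None, None, 36]
In a BST, the LCA of p=23, q=29 is the first node v on the
root-to-leaf path with p <= v <= q (go left if both < v, right if both > v).
Walk from root:
  at 23: 23 <= 23 <= 29, this is the LCA
LCA = 23


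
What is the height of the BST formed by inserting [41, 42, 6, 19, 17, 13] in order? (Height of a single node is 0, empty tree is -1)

Insertion order: [41, 42, 6, 19, 17, 13]
Tree (level-order array): [41, 6, 42, None, 19, None, None, 17, None, 13]
Compute height bottom-up (empty subtree = -1):
  height(13) = 1 + max(-1, -1) = 0
  height(17) = 1 + max(0, -1) = 1
  height(19) = 1 + max(1, -1) = 2
  height(6) = 1 + max(-1, 2) = 3
  height(42) = 1 + max(-1, -1) = 0
  height(41) = 1 + max(3, 0) = 4
Height = 4


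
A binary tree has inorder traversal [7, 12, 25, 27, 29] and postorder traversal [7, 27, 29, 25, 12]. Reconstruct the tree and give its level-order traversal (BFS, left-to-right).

Inorder:   [7, 12, 25, 27, 29]
Postorder: [7, 27, 29, 25, 12]
Algorithm: postorder visits root last, so walk postorder right-to-left;
each value is the root of the current inorder slice — split it at that
value, recurse on the right subtree first, then the left.
Recursive splits:
  root=12; inorder splits into left=[7], right=[25, 27, 29]
  root=25; inorder splits into left=[], right=[27, 29]
  root=29; inorder splits into left=[27], right=[]
  root=27; inorder splits into left=[], right=[]
  root=7; inorder splits into left=[], right=[]
Reconstructed level-order: [12, 7, 25, 29, 27]


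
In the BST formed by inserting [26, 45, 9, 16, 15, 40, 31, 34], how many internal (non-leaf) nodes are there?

Tree built from: [26, 45, 9, 16, 15, 40, 31, 34]
Tree (level-order array): [26, 9, 45, None, 16, 40, None, 15, None, 31, None, None, None, None, 34]
Rule: An internal node has at least one child.
Per-node child counts:
  node 26: 2 child(ren)
  node 9: 1 child(ren)
  node 16: 1 child(ren)
  node 15: 0 child(ren)
  node 45: 1 child(ren)
  node 40: 1 child(ren)
  node 31: 1 child(ren)
  node 34: 0 child(ren)
Matching nodes: [26, 9, 16, 45, 40, 31]
Count of internal (non-leaf) nodes: 6


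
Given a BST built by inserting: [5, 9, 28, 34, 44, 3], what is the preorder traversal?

Tree insertion order: [5, 9, 28, 34, 44, 3]
Tree (level-order array): [5, 3, 9, None, None, None, 28, None, 34, None, 44]
Preorder traversal: [5, 3, 9, 28, 34, 44]


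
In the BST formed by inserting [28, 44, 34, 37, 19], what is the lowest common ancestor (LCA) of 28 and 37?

Tree insertion order: [28, 44, 34, 37, 19]
Tree (level-order array): [28, 19, 44, None, None, 34, None, None, 37]
In a BST, the LCA of p=28, q=37 is the first node v on the
root-to-leaf path with p <= v <= q (go left if both < v, right if both > v).
Walk from root:
  at 28: 28 <= 28 <= 37, this is the LCA
LCA = 28


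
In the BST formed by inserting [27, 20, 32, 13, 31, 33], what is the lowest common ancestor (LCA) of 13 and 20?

Tree insertion order: [27, 20, 32, 13, 31, 33]
Tree (level-order array): [27, 20, 32, 13, None, 31, 33]
In a BST, the LCA of p=13, q=20 is the first node v on the
root-to-leaf path with p <= v <= q (go left if both < v, right if both > v).
Walk from root:
  at 27: both 13 and 20 < 27, go left
  at 20: 13 <= 20 <= 20, this is the LCA
LCA = 20


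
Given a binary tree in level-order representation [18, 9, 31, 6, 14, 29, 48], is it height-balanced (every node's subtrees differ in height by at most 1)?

Tree (level-order array): [18, 9, 31, 6, 14, 29, 48]
Definition: a tree is height-balanced if, at every node, |h(left) - h(right)| <= 1 (empty subtree has height -1).
Bottom-up per-node check:
  node 6: h_left=-1, h_right=-1, diff=0 [OK], height=0
  node 14: h_left=-1, h_right=-1, diff=0 [OK], height=0
  node 9: h_left=0, h_right=0, diff=0 [OK], height=1
  node 29: h_left=-1, h_right=-1, diff=0 [OK], height=0
  node 48: h_left=-1, h_right=-1, diff=0 [OK], height=0
  node 31: h_left=0, h_right=0, diff=0 [OK], height=1
  node 18: h_left=1, h_right=1, diff=0 [OK], height=2
All nodes satisfy the balance condition.
Result: Balanced


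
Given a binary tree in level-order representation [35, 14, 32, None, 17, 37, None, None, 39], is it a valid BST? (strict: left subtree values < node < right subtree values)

Level-order array: [35, 14, 32, None, 17, 37, None, None, 39]
Validate using subtree bounds (lo, hi): at each node, require lo < value < hi,
then recurse left with hi=value and right with lo=value.
Preorder trace (stopping at first violation):
  at node 35 with bounds (-inf, +inf): OK
  at node 14 with bounds (-inf, 35): OK
  at node 17 with bounds (14, 35): OK
  at node 39 with bounds (17, 35): VIOLATION
Node 39 violates its bound: not (17 < 39 < 35).
Result: Not a valid BST


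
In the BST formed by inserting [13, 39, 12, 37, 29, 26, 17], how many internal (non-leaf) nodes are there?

Tree built from: [13, 39, 12, 37, 29, 26, 17]
Tree (level-order array): [13, 12, 39, None, None, 37, None, 29, None, 26, None, 17]
Rule: An internal node has at least one child.
Per-node child counts:
  node 13: 2 child(ren)
  node 12: 0 child(ren)
  node 39: 1 child(ren)
  node 37: 1 child(ren)
  node 29: 1 child(ren)
  node 26: 1 child(ren)
  node 17: 0 child(ren)
Matching nodes: [13, 39, 37, 29, 26]
Count of internal (non-leaf) nodes: 5


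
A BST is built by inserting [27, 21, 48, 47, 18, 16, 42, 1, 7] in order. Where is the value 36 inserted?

Starting tree (level order): [27, 21, 48, 18, None, 47, None, 16, None, 42, None, 1, None, None, None, None, 7]
Insertion path: 27 -> 48 -> 47 -> 42
Result: insert 36 as left child of 42
Final tree (level order): [27, 21, 48, 18, None, 47, None, 16, None, 42, None, 1, None, 36, None, None, 7]


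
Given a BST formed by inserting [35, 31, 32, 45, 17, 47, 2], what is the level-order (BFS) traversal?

Tree insertion order: [35, 31, 32, 45, 17, 47, 2]
Tree (level-order array): [35, 31, 45, 17, 32, None, 47, 2]
BFS from the root, enqueuing left then right child of each popped node:
  queue [35] -> pop 35, enqueue [31, 45], visited so far: [35]
  queue [31, 45] -> pop 31, enqueue [17, 32], visited so far: [35, 31]
  queue [45, 17, 32] -> pop 45, enqueue [47], visited so far: [35, 31, 45]
  queue [17, 32, 47] -> pop 17, enqueue [2], visited so far: [35, 31, 45, 17]
  queue [32, 47, 2] -> pop 32, enqueue [none], visited so far: [35, 31, 45, 17, 32]
  queue [47, 2] -> pop 47, enqueue [none], visited so far: [35, 31, 45, 17, 32, 47]
  queue [2] -> pop 2, enqueue [none], visited so far: [35, 31, 45, 17, 32, 47, 2]
Result: [35, 31, 45, 17, 32, 47, 2]


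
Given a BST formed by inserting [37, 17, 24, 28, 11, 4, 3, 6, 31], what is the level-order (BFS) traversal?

Tree insertion order: [37, 17, 24, 28, 11, 4, 3, 6, 31]
Tree (level-order array): [37, 17, None, 11, 24, 4, None, None, 28, 3, 6, None, 31]
BFS from the root, enqueuing left then right child of each popped node:
  queue [37] -> pop 37, enqueue [17], visited so far: [37]
  queue [17] -> pop 17, enqueue [11, 24], visited so far: [37, 17]
  queue [11, 24] -> pop 11, enqueue [4], visited so far: [37, 17, 11]
  queue [24, 4] -> pop 24, enqueue [28], visited so far: [37, 17, 11, 24]
  queue [4, 28] -> pop 4, enqueue [3, 6], visited so far: [37, 17, 11, 24, 4]
  queue [28, 3, 6] -> pop 28, enqueue [31], visited so far: [37, 17, 11, 24, 4, 28]
  queue [3, 6, 31] -> pop 3, enqueue [none], visited so far: [37, 17, 11, 24, 4, 28, 3]
  queue [6, 31] -> pop 6, enqueue [none], visited so far: [37, 17, 11, 24, 4, 28, 3, 6]
  queue [31] -> pop 31, enqueue [none], visited so far: [37, 17, 11, 24, 4, 28, 3, 6, 31]
Result: [37, 17, 11, 24, 4, 28, 3, 6, 31]


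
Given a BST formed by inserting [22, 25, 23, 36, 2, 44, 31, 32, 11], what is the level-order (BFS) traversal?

Tree insertion order: [22, 25, 23, 36, 2, 44, 31, 32, 11]
Tree (level-order array): [22, 2, 25, None, 11, 23, 36, None, None, None, None, 31, 44, None, 32]
BFS from the root, enqueuing left then right child of each popped node:
  queue [22] -> pop 22, enqueue [2, 25], visited so far: [22]
  queue [2, 25] -> pop 2, enqueue [11], visited so far: [22, 2]
  queue [25, 11] -> pop 25, enqueue [23, 36], visited so far: [22, 2, 25]
  queue [11, 23, 36] -> pop 11, enqueue [none], visited so far: [22, 2, 25, 11]
  queue [23, 36] -> pop 23, enqueue [none], visited so far: [22, 2, 25, 11, 23]
  queue [36] -> pop 36, enqueue [31, 44], visited so far: [22, 2, 25, 11, 23, 36]
  queue [31, 44] -> pop 31, enqueue [32], visited so far: [22, 2, 25, 11, 23, 36, 31]
  queue [44, 32] -> pop 44, enqueue [none], visited so far: [22, 2, 25, 11, 23, 36, 31, 44]
  queue [32] -> pop 32, enqueue [none], visited so far: [22, 2, 25, 11, 23, 36, 31, 44, 32]
Result: [22, 2, 25, 11, 23, 36, 31, 44, 32]


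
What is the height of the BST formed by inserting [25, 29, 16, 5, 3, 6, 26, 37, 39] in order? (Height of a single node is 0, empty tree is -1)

Insertion order: [25, 29, 16, 5, 3, 6, 26, 37, 39]
Tree (level-order array): [25, 16, 29, 5, None, 26, 37, 3, 6, None, None, None, 39]
Compute height bottom-up (empty subtree = -1):
  height(3) = 1 + max(-1, -1) = 0
  height(6) = 1 + max(-1, -1) = 0
  height(5) = 1 + max(0, 0) = 1
  height(16) = 1 + max(1, -1) = 2
  height(26) = 1 + max(-1, -1) = 0
  height(39) = 1 + max(-1, -1) = 0
  height(37) = 1 + max(-1, 0) = 1
  height(29) = 1 + max(0, 1) = 2
  height(25) = 1 + max(2, 2) = 3
Height = 3


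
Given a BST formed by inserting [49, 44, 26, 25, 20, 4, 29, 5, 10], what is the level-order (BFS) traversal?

Tree insertion order: [49, 44, 26, 25, 20, 4, 29, 5, 10]
Tree (level-order array): [49, 44, None, 26, None, 25, 29, 20, None, None, None, 4, None, None, 5, None, 10]
BFS from the root, enqueuing left then right child of each popped node:
  queue [49] -> pop 49, enqueue [44], visited so far: [49]
  queue [44] -> pop 44, enqueue [26], visited so far: [49, 44]
  queue [26] -> pop 26, enqueue [25, 29], visited so far: [49, 44, 26]
  queue [25, 29] -> pop 25, enqueue [20], visited so far: [49, 44, 26, 25]
  queue [29, 20] -> pop 29, enqueue [none], visited so far: [49, 44, 26, 25, 29]
  queue [20] -> pop 20, enqueue [4], visited so far: [49, 44, 26, 25, 29, 20]
  queue [4] -> pop 4, enqueue [5], visited so far: [49, 44, 26, 25, 29, 20, 4]
  queue [5] -> pop 5, enqueue [10], visited so far: [49, 44, 26, 25, 29, 20, 4, 5]
  queue [10] -> pop 10, enqueue [none], visited so far: [49, 44, 26, 25, 29, 20, 4, 5, 10]
Result: [49, 44, 26, 25, 29, 20, 4, 5, 10]


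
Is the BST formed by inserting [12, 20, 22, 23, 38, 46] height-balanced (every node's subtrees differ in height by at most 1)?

Tree (level-order array): [12, None, 20, None, 22, None, 23, None, 38, None, 46]
Definition: a tree is height-balanced if, at every node, |h(left) - h(right)| <= 1 (empty subtree has height -1).
Bottom-up per-node check:
  node 46: h_left=-1, h_right=-1, diff=0 [OK], height=0
  node 38: h_left=-1, h_right=0, diff=1 [OK], height=1
  node 23: h_left=-1, h_right=1, diff=2 [FAIL (|-1-1|=2 > 1)], height=2
  node 22: h_left=-1, h_right=2, diff=3 [FAIL (|-1-2|=3 > 1)], height=3
  node 20: h_left=-1, h_right=3, diff=4 [FAIL (|-1-3|=4 > 1)], height=4
  node 12: h_left=-1, h_right=4, diff=5 [FAIL (|-1-4|=5 > 1)], height=5
Node 23 violates the condition: |-1 - 1| = 2 > 1.
Result: Not balanced


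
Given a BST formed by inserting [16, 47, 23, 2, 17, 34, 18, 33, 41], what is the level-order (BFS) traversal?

Tree insertion order: [16, 47, 23, 2, 17, 34, 18, 33, 41]
Tree (level-order array): [16, 2, 47, None, None, 23, None, 17, 34, None, 18, 33, 41]
BFS from the root, enqueuing left then right child of each popped node:
  queue [16] -> pop 16, enqueue [2, 47], visited so far: [16]
  queue [2, 47] -> pop 2, enqueue [none], visited so far: [16, 2]
  queue [47] -> pop 47, enqueue [23], visited so far: [16, 2, 47]
  queue [23] -> pop 23, enqueue [17, 34], visited so far: [16, 2, 47, 23]
  queue [17, 34] -> pop 17, enqueue [18], visited so far: [16, 2, 47, 23, 17]
  queue [34, 18] -> pop 34, enqueue [33, 41], visited so far: [16, 2, 47, 23, 17, 34]
  queue [18, 33, 41] -> pop 18, enqueue [none], visited so far: [16, 2, 47, 23, 17, 34, 18]
  queue [33, 41] -> pop 33, enqueue [none], visited so far: [16, 2, 47, 23, 17, 34, 18, 33]
  queue [41] -> pop 41, enqueue [none], visited so far: [16, 2, 47, 23, 17, 34, 18, 33, 41]
Result: [16, 2, 47, 23, 17, 34, 18, 33, 41]


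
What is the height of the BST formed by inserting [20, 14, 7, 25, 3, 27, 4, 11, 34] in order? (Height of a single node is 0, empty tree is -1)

Insertion order: [20, 14, 7, 25, 3, 27, 4, 11, 34]
Tree (level-order array): [20, 14, 25, 7, None, None, 27, 3, 11, None, 34, None, 4]
Compute height bottom-up (empty subtree = -1):
  height(4) = 1 + max(-1, -1) = 0
  height(3) = 1 + max(-1, 0) = 1
  height(11) = 1 + max(-1, -1) = 0
  height(7) = 1 + max(1, 0) = 2
  height(14) = 1 + max(2, -1) = 3
  height(34) = 1 + max(-1, -1) = 0
  height(27) = 1 + max(-1, 0) = 1
  height(25) = 1 + max(-1, 1) = 2
  height(20) = 1 + max(3, 2) = 4
Height = 4


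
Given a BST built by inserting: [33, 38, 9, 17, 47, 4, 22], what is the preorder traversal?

Tree insertion order: [33, 38, 9, 17, 47, 4, 22]
Tree (level-order array): [33, 9, 38, 4, 17, None, 47, None, None, None, 22]
Preorder traversal: [33, 9, 4, 17, 22, 38, 47]


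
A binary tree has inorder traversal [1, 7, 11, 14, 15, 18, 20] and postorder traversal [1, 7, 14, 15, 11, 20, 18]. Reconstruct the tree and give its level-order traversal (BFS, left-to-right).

Inorder:   [1, 7, 11, 14, 15, 18, 20]
Postorder: [1, 7, 14, 15, 11, 20, 18]
Algorithm: postorder visits root last, so walk postorder right-to-left;
each value is the root of the current inorder slice — split it at that
value, recurse on the right subtree first, then the left.
Recursive splits:
  root=18; inorder splits into left=[1, 7, 11, 14, 15], right=[20]
  root=20; inorder splits into left=[], right=[]
  root=11; inorder splits into left=[1, 7], right=[14, 15]
  root=15; inorder splits into left=[14], right=[]
  root=14; inorder splits into left=[], right=[]
  root=7; inorder splits into left=[1], right=[]
  root=1; inorder splits into left=[], right=[]
Reconstructed level-order: [18, 11, 20, 7, 15, 1, 14]


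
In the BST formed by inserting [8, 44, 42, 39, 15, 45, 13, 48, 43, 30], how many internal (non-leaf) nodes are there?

Tree built from: [8, 44, 42, 39, 15, 45, 13, 48, 43, 30]
Tree (level-order array): [8, None, 44, 42, 45, 39, 43, None, 48, 15, None, None, None, None, None, 13, 30]
Rule: An internal node has at least one child.
Per-node child counts:
  node 8: 1 child(ren)
  node 44: 2 child(ren)
  node 42: 2 child(ren)
  node 39: 1 child(ren)
  node 15: 2 child(ren)
  node 13: 0 child(ren)
  node 30: 0 child(ren)
  node 43: 0 child(ren)
  node 45: 1 child(ren)
  node 48: 0 child(ren)
Matching nodes: [8, 44, 42, 39, 15, 45]
Count of internal (non-leaf) nodes: 6


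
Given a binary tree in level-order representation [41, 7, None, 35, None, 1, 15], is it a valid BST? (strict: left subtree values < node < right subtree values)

Level-order array: [41, 7, None, 35, None, 1, 15]
Validate using subtree bounds (lo, hi): at each node, require lo < value < hi,
then recurse left with hi=value and right with lo=value.
Preorder trace (stopping at first violation):
  at node 41 with bounds (-inf, +inf): OK
  at node 7 with bounds (-inf, 41): OK
  at node 35 with bounds (-inf, 7): VIOLATION
Node 35 violates its bound: not (-inf < 35 < 7).
Result: Not a valid BST


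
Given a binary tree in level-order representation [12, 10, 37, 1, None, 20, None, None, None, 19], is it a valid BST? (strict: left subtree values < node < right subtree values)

Level-order array: [12, 10, 37, 1, None, 20, None, None, None, 19]
Validate using subtree bounds (lo, hi): at each node, require lo < value < hi,
then recurse left with hi=value and right with lo=value.
Preorder trace (stopping at first violation):
  at node 12 with bounds (-inf, +inf): OK
  at node 10 with bounds (-inf, 12): OK
  at node 1 with bounds (-inf, 10): OK
  at node 37 with bounds (12, +inf): OK
  at node 20 with bounds (12, 37): OK
  at node 19 with bounds (12, 20): OK
No violation found at any node.
Result: Valid BST


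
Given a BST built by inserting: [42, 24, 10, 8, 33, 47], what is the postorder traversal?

Tree insertion order: [42, 24, 10, 8, 33, 47]
Tree (level-order array): [42, 24, 47, 10, 33, None, None, 8]
Postorder traversal: [8, 10, 33, 24, 47, 42]


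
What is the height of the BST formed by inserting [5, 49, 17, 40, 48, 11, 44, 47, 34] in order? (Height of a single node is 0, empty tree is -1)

Insertion order: [5, 49, 17, 40, 48, 11, 44, 47, 34]
Tree (level-order array): [5, None, 49, 17, None, 11, 40, None, None, 34, 48, None, None, 44, None, None, 47]
Compute height bottom-up (empty subtree = -1):
  height(11) = 1 + max(-1, -1) = 0
  height(34) = 1 + max(-1, -1) = 0
  height(47) = 1 + max(-1, -1) = 0
  height(44) = 1 + max(-1, 0) = 1
  height(48) = 1 + max(1, -1) = 2
  height(40) = 1 + max(0, 2) = 3
  height(17) = 1 + max(0, 3) = 4
  height(49) = 1 + max(4, -1) = 5
  height(5) = 1 + max(-1, 5) = 6
Height = 6


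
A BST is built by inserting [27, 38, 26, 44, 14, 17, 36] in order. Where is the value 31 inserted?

Starting tree (level order): [27, 26, 38, 14, None, 36, 44, None, 17]
Insertion path: 27 -> 38 -> 36
Result: insert 31 as left child of 36
Final tree (level order): [27, 26, 38, 14, None, 36, 44, None, 17, 31]


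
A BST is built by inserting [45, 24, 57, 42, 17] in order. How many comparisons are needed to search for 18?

Search path for 18: 45 -> 24 -> 17
Found: False
Comparisons: 3


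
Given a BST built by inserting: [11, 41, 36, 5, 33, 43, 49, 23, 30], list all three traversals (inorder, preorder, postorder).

Tree insertion order: [11, 41, 36, 5, 33, 43, 49, 23, 30]
Tree (level-order array): [11, 5, 41, None, None, 36, 43, 33, None, None, 49, 23, None, None, None, None, 30]
Inorder (L, root, R): [5, 11, 23, 30, 33, 36, 41, 43, 49]
Preorder (root, L, R): [11, 5, 41, 36, 33, 23, 30, 43, 49]
Postorder (L, R, root): [5, 30, 23, 33, 36, 49, 43, 41, 11]


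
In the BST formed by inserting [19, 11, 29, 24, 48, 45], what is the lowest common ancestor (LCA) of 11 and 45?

Tree insertion order: [19, 11, 29, 24, 48, 45]
Tree (level-order array): [19, 11, 29, None, None, 24, 48, None, None, 45]
In a BST, the LCA of p=11, q=45 is the first node v on the
root-to-leaf path with p <= v <= q (go left if both < v, right if both > v).
Walk from root:
  at 19: 11 <= 19 <= 45, this is the LCA
LCA = 19


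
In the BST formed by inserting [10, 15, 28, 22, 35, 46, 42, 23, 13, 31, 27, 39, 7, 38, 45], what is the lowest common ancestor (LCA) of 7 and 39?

Tree insertion order: [10, 15, 28, 22, 35, 46, 42, 23, 13, 31, 27, 39, 7, 38, 45]
Tree (level-order array): [10, 7, 15, None, None, 13, 28, None, None, 22, 35, None, 23, 31, 46, None, 27, None, None, 42, None, None, None, 39, 45, 38]
In a BST, the LCA of p=7, q=39 is the first node v on the
root-to-leaf path with p <= v <= q (go left if both < v, right if both > v).
Walk from root:
  at 10: 7 <= 10 <= 39, this is the LCA
LCA = 10


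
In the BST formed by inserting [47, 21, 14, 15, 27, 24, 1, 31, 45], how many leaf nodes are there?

Tree built from: [47, 21, 14, 15, 27, 24, 1, 31, 45]
Tree (level-order array): [47, 21, None, 14, 27, 1, 15, 24, 31, None, None, None, None, None, None, None, 45]
Rule: A leaf has 0 children.
Per-node child counts:
  node 47: 1 child(ren)
  node 21: 2 child(ren)
  node 14: 2 child(ren)
  node 1: 0 child(ren)
  node 15: 0 child(ren)
  node 27: 2 child(ren)
  node 24: 0 child(ren)
  node 31: 1 child(ren)
  node 45: 0 child(ren)
Matching nodes: [1, 15, 24, 45]
Count of leaf nodes: 4


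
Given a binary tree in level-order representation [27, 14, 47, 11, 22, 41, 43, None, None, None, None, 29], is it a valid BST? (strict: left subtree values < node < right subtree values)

Level-order array: [27, 14, 47, 11, 22, 41, 43, None, None, None, None, 29]
Validate using subtree bounds (lo, hi): at each node, require lo < value < hi,
then recurse left with hi=value and right with lo=value.
Preorder trace (stopping at first violation):
  at node 27 with bounds (-inf, +inf): OK
  at node 14 with bounds (-inf, 27): OK
  at node 11 with bounds (-inf, 14): OK
  at node 22 with bounds (14, 27): OK
  at node 47 with bounds (27, +inf): OK
  at node 41 with bounds (27, 47): OK
  at node 29 with bounds (27, 41): OK
  at node 43 with bounds (47, +inf): VIOLATION
Node 43 violates its bound: not (47 < 43 < +inf).
Result: Not a valid BST


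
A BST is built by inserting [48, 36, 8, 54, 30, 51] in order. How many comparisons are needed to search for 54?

Search path for 54: 48 -> 54
Found: True
Comparisons: 2


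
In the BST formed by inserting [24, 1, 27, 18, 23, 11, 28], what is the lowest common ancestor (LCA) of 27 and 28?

Tree insertion order: [24, 1, 27, 18, 23, 11, 28]
Tree (level-order array): [24, 1, 27, None, 18, None, 28, 11, 23]
In a BST, the LCA of p=27, q=28 is the first node v on the
root-to-leaf path with p <= v <= q (go left if both < v, right if both > v).
Walk from root:
  at 24: both 27 and 28 > 24, go right
  at 27: 27 <= 27 <= 28, this is the LCA
LCA = 27


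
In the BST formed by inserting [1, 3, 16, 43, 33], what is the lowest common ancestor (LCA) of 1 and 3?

Tree insertion order: [1, 3, 16, 43, 33]
Tree (level-order array): [1, None, 3, None, 16, None, 43, 33]
In a BST, the LCA of p=1, q=3 is the first node v on the
root-to-leaf path with p <= v <= q (go left if both < v, right if both > v).
Walk from root:
  at 1: 1 <= 1 <= 3, this is the LCA
LCA = 1


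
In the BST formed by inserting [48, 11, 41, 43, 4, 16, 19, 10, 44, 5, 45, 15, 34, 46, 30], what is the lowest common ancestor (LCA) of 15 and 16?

Tree insertion order: [48, 11, 41, 43, 4, 16, 19, 10, 44, 5, 45, 15, 34, 46, 30]
Tree (level-order array): [48, 11, None, 4, 41, None, 10, 16, 43, 5, None, 15, 19, None, 44, None, None, None, None, None, 34, None, 45, 30, None, None, 46]
In a BST, the LCA of p=15, q=16 is the first node v on the
root-to-leaf path with p <= v <= q (go left if both < v, right if both > v).
Walk from root:
  at 48: both 15 and 16 < 48, go left
  at 11: both 15 and 16 > 11, go right
  at 41: both 15 and 16 < 41, go left
  at 16: 15 <= 16 <= 16, this is the LCA
LCA = 16


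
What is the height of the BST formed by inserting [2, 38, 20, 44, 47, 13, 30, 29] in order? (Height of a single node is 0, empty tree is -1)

Insertion order: [2, 38, 20, 44, 47, 13, 30, 29]
Tree (level-order array): [2, None, 38, 20, 44, 13, 30, None, 47, None, None, 29]
Compute height bottom-up (empty subtree = -1):
  height(13) = 1 + max(-1, -1) = 0
  height(29) = 1 + max(-1, -1) = 0
  height(30) = 1 + max(0, -1) = 1
  height(20) = 1 + max(0, 1) = 2
  height(47) = 1 + max(-1, -1) = 0
  height(44) = 1 + max(-1, 0) = 1
  height(38) = 1 + max(2, 1) = 3
  height(2) = 1 + max(-1, 3) = 4
Height = 4
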